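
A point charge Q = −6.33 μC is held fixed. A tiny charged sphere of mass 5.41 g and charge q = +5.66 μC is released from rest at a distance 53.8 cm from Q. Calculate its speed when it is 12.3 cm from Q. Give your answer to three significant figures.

Only the electrostatic force acts, so mechanical energy is conserved: ½mv² = U₁ − U₂ = kQq(1/r₁ − 1/r₂).
U₁ − U₂ = (8.99×10⁹ N·m²/C²)(-6.33×10⁻⁶ C)(5.66×10⁻⁶ C)(1/0.538 − 1/0.123) = 2.02 J.
v = √(2·2.02/5.41×10⁻³) = 27.3 m/s.

27.3 m/s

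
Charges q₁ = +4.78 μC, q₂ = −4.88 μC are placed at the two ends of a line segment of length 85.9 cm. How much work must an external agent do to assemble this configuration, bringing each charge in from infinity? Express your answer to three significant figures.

The assembly work is the sum of pairwise potential energies, U = Σ_{i<j} kqᵢqⱼ/rᵢⱼ.
The separation is r = 0.859 m.
U = (-0.244) = -0.244 J.

-0.244 J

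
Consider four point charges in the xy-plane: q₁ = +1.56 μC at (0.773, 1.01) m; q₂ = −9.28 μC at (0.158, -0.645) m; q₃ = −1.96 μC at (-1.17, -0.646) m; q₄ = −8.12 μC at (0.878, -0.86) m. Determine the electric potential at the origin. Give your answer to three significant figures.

The total potential is the scalar sum of each charge's contribution, V = Σ kqᵢ/rᵢ.
Distances from the field point to each charge: r₁ = 1.27 m, r₂ = 0.664 m, r₃ = 1.34 m, r₄ = 1.23 m.
V = k[(1.56×10⁻⁶)/(1.27) + (-9.28×10⁻⁶)/(0.664) + (-1.96×10⁻⁶)/(1.34) + (-8.12×10⁻⁶)/(1.23)] = -1.87×10⁵ V.

-1.87×10⁵ V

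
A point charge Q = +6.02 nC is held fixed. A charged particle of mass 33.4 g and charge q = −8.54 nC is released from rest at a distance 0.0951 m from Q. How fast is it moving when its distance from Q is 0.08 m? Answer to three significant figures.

7.41×10⁻³ m/s

Only the electrostatic force acts, so mechanical energy is conserved: ½mv² = U₁ − U₂ = kQq(1/r₁ − 1/r₂).
U₁ − U₂ = (8.99×10⁹ N·m²/C²)(6.02×10⁻⁹ C)(-8.54×10⁻⁹ C)(1/0.0951 − 1/0.0800) = 9.17×10⁻⁷ J.
v = √(2·9.17×10⁻⁷/0.0334) = 7.41×10⁻³ m/s.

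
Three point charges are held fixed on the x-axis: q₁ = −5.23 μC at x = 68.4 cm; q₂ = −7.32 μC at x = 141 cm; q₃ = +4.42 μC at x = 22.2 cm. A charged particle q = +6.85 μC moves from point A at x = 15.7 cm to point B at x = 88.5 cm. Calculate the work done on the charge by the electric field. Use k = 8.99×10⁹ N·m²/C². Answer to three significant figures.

The work done by the electric force is W_field = −ΔU = −q(V_B − V_A) = q(V_A − V_B).
At A: distances to the source charges are 0.527 m, 1.25 m, 0.0650 m; V_A = Σ kqᵢ/rᵢ = 4.70×10⁵ V.
At B: distances to the source charges are 0.201 m, 0.525 m, 0.663 m; V_B = Σ kqᵢ/rᵢ = -2.99×10⁵ V.
ΔV = V_B − V_A = -7.69×10⁵ V.
W_field = −qΔV = −(6.85×10⁻⁶ C)(-7.69×10⁵ V) = 5.27 J.

5.27 J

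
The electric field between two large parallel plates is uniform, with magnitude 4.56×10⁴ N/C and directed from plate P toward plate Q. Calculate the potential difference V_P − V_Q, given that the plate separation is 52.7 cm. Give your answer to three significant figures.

In a uniform field, potential decreases in the direction of E: ΔV = −E·d for a displacement d parallel to E.
Going from Q to P is a displacement of 52.7 cm opposite to the field, so V_P − V_Q = +Ed = 2.40×10⁴ V.

2.40×10⁴ V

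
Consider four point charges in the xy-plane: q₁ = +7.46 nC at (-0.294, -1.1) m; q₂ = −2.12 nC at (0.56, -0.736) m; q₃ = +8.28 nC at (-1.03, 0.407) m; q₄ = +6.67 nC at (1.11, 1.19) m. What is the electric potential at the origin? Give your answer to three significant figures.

The total potential is the scalar sum of each charge's contribution, V = Σ kqᵢ/rᵢ.
Distances from the field point to each charge: r₁ = 1.14 m, r₂ = 0.925 m, r₃ = 1.11 m, r₄ = 1.63 m.
V = k[(7.46×10⁻⁹)/(1.14) + (-2.12×10⁻⁹)/(0.925) + (8.28×10⁻⁹)/(1.11) + (6.67×10⁻⁹)/(1.63)] = 142 V.

142 V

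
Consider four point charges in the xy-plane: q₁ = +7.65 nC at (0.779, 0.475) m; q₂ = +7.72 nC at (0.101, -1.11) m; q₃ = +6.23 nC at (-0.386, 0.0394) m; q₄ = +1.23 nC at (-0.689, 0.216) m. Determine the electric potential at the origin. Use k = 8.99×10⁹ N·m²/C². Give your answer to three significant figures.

297 V

Electric potential is a scalar, so the contributions from each charge add algebraically: V = Σ kqᵢ/rᵢ.
Distances from the field point to each charge: r₁ = 0.912 m, r₂ = 1.11 m, r₃ = 0.388 m, r₄ = 0.722 m.
V = k[(7.65×10⁻⁹)/(0.912) + (7.72×10⁻⁹)/(1.11) + (6.23×10⁻⁹)/(0.388) + (1.23×10⁻⁹)/(0.722)] = 297 V.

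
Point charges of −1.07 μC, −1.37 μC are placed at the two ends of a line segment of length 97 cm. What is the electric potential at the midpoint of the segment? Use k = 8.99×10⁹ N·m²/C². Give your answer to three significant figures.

The total potential is the scalar sum of each charge's contribution, V = Σ kqᵢ/rᵢ.
Each charge is 0.485 m from the midpoint.
V = k[(-1.07×10⁻⁶)/(0.485) + (-1.37×10⁻⁶)/(0.485)] = -4.52×10⁴ V.

-4.52×10⁴ V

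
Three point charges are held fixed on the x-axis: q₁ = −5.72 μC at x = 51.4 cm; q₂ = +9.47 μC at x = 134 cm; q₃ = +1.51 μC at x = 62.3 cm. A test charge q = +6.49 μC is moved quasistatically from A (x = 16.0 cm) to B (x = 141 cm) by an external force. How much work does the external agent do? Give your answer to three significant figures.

7.92 J

For quasistatic motion the external work equals the change in potential energy: W_ext = qΔV = q(V_B − V_A).
At A: distances to the source charges are 0.354 m, 1.18 m, 0.463 m; V_A = Σ kqᵢ/rᵢ = -4.38×10⁴ V.
At B: distances to the source charges are 0.896 m, 0.0700 m, 0.787 m; V_B = Σ kqᵢ/rᵢ = 1.18×10⁶ V.
ΔV = V_B − V_A = 1.22×10⁶ V.
W_ext = qΔV = (6.49×10⁻⁶ C)(1.22×10⁶ V) = 7.92 J.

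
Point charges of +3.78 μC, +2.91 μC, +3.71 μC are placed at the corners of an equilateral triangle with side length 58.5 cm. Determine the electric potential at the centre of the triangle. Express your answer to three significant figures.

2.77×10⁵ V

The total potential is the scalar sum of each charge's contribution, V = Σ kqᵢ/rᵢ.
The distance from each vertex to the centroid is a/√3 = 0.338 m.
V = k[(3.78×10⁻⁶)/(0.338) + (2.91×10⁻⁶)/(0.338) + (3.71×10⁻⁶)/(0.338)] = 2.77×10⁵ V.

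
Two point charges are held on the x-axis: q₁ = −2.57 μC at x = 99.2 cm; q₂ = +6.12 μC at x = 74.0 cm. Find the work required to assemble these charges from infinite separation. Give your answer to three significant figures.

-0.561 J

The work to assemble the configuration equals its total potential energy, U = Σ kqᵢqⱼ/rᵢⱼ over all pairs.
Pair separations: r₁₂ = 0.252 m.
U = (-0.561) = -0.561 J.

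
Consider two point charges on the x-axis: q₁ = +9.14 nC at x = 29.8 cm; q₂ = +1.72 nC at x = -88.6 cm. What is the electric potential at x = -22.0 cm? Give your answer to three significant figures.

182 V

Electric potential is a scalar, so the contributions from each charge add algebraically: V = Σ kqᵢ/rᵢ.
Distances from the field point to each charge: r₁ = 0.518 m, r₂ = 0.666 m.
V = k[(9.14×10⁻⁹)/(0.518) + (1.72×10⁻⁹)/(0.666)] = 182 V.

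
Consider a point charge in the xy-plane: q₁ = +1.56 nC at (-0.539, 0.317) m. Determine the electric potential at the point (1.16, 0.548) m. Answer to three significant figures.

The total potential is the scalar sum of each charge's contribution, V = Σ kqᵢ/rᵢ.
Distances from the field point to each charge: r₁ = 1.71 m.
V = k[(1.56×10⁻⁹)/(1.71)] = 8.18 V.

8.18 V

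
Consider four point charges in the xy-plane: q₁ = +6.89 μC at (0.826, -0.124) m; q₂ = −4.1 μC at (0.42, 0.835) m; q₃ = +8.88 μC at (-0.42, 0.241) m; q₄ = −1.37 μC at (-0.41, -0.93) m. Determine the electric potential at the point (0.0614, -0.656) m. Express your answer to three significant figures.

9.83×10⁴ V

Electric potential is a scalar, so the contributions from each charge add algebraically: V = Σ kqᵢ/rᵢ.
Distances from the field point to each charge: r₁ = 0.931 m, r₂ = 1.53 m, r₃ = 1.02 m, r₄ = 0.545 m.
V = k[(6.89×10⁻⁶)/(0.931) + (-4.10×10⁻⁶)/(1.53) + (8.88×10⁻⁶)/(1.02) + (-1.37×10⁻⁶)/(0.545)] = 9.83×10⁴ V.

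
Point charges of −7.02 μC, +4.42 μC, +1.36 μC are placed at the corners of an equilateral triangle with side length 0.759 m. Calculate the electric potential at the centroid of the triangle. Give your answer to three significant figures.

Electric potential is a scalar, so the contributions from each charge add algebraically: V = Σ kqᵢ/rᵢ.
The distance from each vertex to the centroid is a/√3 = 0.438 m.
V = k[(-7.02×10⁻⁶)/(0.438) + (4.42×10⁻⁶)/(0.438) + (1.36×10⁻⁶)/(0.438)] = -2.54×10⁴ V.

-2.54×10⁴ V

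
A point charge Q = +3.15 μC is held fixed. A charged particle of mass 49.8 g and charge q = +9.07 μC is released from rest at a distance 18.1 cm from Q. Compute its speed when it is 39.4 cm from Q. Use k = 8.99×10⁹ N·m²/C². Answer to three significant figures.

Only the electrostatic force acts, so mechanical energy is conserved: ½mv² = U₁ − U₂ = kQq(1/r₁ − 1/r₂).
U₁ − U₂ = (8.99×10⁹ N·m²/C²)(3.15×10⁻⁶ C)(9.07×10⁻⁶ C)(1/0.181 − 1/0.394) = 0.767 J.
v = √(2·0.767/0.0498) = 5.55 m/s.

5.55 m/s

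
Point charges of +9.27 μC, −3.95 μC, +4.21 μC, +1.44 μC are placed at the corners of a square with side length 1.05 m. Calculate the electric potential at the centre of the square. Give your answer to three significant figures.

Electric potential is a scalar, so the contributions from each charge add algebraically: V = Σ kqᵢ/rᵢ.
The distance from each corner to the centre is a√2/2 = 0.742 m.
V = k[(9.27×10⁻⁶)/(0.742) + (-3.95×10⁻⁶)/(0.742) + (4.21×10⁻⁶)/(0.742) + (1.44×10⁻⁶)/(0.742)] = 1.33×10⁵ V.

1.33×10⁵ V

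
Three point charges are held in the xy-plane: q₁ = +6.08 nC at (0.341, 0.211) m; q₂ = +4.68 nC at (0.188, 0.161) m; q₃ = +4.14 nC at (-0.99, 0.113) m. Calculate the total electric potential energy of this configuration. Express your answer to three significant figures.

The assembly work is the sum of pairwise potential energies, U = Σ_{i<j} kqᵢqⱼ/rᵢⱼ.
Pair separations: r₁₂ = 0.161 m, r₁₃ = 1.33 m, r₂₃ = 1.18 m.
U = (1.59×10⁻⁶) + (1.70×10⁻⁷) + (1.48×10⁻⁷) = 1.91×10⁻⁶ J.

1.91×10⁻⁶ J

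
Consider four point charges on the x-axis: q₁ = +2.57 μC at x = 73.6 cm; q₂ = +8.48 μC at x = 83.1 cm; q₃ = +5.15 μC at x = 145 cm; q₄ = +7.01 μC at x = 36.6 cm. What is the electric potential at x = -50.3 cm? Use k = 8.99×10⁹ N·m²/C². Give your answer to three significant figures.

1.72×10⁵ V

Electric potential is a scalar, so the contributions from each charge add algebraically: V = Σ kqᵢ/rᵢ.
Distances from the field point to each charge: r₁ = 1.24 m, r₂ = 1.33 m, r₃ = 1.95 m, r₄ = 0.869 m.
V = k[(2.57×10⁻⁶)/(1.24) + (8.48×10⁻⁶)/(1.33) + (5.15×10⁻⁶)/(1.95) + (7.01×10⁻⁶)/(0.869)] = 1.72×10⁵ V.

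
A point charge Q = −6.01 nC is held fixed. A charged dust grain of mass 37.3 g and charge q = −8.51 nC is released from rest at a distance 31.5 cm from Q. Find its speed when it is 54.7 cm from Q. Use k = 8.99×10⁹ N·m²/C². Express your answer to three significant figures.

5.76×10⁻³ m/s

Only the electrostatic force acts, so mechanical energy is conserved: ½mv² = U₁ − U₂ = kQq(1/r₁ − 1/r₂).
U₁ − U₂ = (8.99×10⁹ N·m²/C²)(-6.01×10⁻⁹ C)(-8.51×10⁻⁹ C)(1/0.315 − 1/0.547) = 6.19×10⁻⁷ J.
v = √(2·6.19×10⁻⁷/0.0373) = 5.76×10⁻³ m/s.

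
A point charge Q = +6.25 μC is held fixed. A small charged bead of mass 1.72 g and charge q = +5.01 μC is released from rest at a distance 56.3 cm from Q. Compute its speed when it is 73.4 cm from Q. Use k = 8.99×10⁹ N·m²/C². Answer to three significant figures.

11.6 m/s

Only the electrostatic force acts, so mechanical energy is conserved: ½mv² = U₁ − U₂ = kQq(1/r₁ − 1/r₂).
U₁ − U₂ = (8.99×10⁹ N·m²/C²)(6.25×10⁻⁶ C)(5.01×10⁻⁶ C)(1/0.563 − 1/0.734) = 0.116 J.
v = √(2·0.116/1.72×10⁻³) = 11.6 m/s.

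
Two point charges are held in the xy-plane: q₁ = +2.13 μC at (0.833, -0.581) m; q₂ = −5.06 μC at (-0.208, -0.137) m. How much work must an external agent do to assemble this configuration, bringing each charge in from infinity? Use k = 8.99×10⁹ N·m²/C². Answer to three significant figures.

-0.0856 J

The work to assemble the configuration equals its total potential energy, U = Σ kqᵢqⱼ/rᵢⱼ over all pairs.
Pair separations: r₁₂ = 1.13 m.
U = (-0.0856) = -0.0856 J.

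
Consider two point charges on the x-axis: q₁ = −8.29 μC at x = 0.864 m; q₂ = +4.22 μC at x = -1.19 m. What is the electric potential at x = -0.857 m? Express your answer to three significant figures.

7.06×10⁴ V

Electric potential is a scalar, so the contributions from each charge add algebraically: V = Σ kqᵢ/rᵢ.
Distances from the field point to each charge: r₁ = 1.72 m, r₂ = 0.333 m.
V = k[(-8.29×10⁻⁶)/(1.72) + (4.22×10⁻⁶)/(0.333)] = 7.06×10⁴ V.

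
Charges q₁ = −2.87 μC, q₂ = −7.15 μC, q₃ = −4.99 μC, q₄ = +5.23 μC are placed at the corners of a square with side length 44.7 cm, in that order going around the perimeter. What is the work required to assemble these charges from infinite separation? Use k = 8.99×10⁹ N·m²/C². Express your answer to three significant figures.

-0.0246 J

The work to assemble the configuration equals its total potential energy, U = Σ kqᵢqⱼ/rᵢⱼ over all pairs.
The four side pairs have separation 0.447 m and the two diagonal pairs 0.632 m.
Summing all 6 pair terms gives U = -0.0246 J.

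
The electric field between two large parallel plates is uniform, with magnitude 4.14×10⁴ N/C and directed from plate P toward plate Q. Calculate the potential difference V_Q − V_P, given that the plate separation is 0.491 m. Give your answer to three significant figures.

-2.03×10⁴ V

In a uniform field, potential decreases in the direction of E: ΔV = −E·d for a displacement d parallel to E.
Going from P to Q is a displacement of 0.491 m along the field, so V_Q − V_P = −Ed = -2.03×10⁴ V.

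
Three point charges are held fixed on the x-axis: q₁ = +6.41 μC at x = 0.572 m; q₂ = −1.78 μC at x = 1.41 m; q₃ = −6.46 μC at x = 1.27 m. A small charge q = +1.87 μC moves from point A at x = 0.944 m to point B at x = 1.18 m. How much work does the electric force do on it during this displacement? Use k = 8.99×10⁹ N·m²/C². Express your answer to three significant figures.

1.05 J

The work done by the electric force is W_field = −ΔU = −q(V_B − V_A) = q(V_A − V_B).
At A: distances to the source charges are 0.372 m, 0.466 m, 0.326 m; V_A = Σ kqᵢ/rᵢ = -5.76×10⁴ V.
At B: distances to the source charges are 0.608 m, 0.230 m, 0.0900 m; V_B = Σ kqᵢ/rᵢ = -6.20×10⁵ V.
ΔV = V_B − V_A = -5.63×10⁵ V.
W_field = −qΔV = −(1.87×10⁻⁶ C)(-5.63×10⁵ V) = 1.05 J.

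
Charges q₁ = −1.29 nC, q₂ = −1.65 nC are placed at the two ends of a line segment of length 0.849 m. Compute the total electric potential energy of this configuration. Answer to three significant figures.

The work to assemble the configuration equals its total potential energy, U = Σ kqᵢqⱼ/rᵢⱼ over all pairs.
The separation is r = 0.849 m.
U = (2.25×10⁻⁸) = 2.25×10⁻⁸ J.

2.25×10⁻⁸ J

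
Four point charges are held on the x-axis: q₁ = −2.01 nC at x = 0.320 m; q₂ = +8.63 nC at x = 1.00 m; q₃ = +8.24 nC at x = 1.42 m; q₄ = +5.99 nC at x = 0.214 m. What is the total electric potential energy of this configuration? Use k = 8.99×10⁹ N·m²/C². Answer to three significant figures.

The work to assemble the configuration equals its total potential energy, U = Σ kqᵢqⱼ/rᵢⱼ over all pairs.
Pair separations: r₁₂ = 0.680 m, r₁₃ = 1.10 m, r₁₄ = 0.106 m, r₂₃ = 0.420 m, r₂₄ = 0.786 m, r₃₄ = 1.21 m.
Summing all 6 pair terms gives U = 1.10×10⁻⁶ J.

1.10×10⁻⁶ J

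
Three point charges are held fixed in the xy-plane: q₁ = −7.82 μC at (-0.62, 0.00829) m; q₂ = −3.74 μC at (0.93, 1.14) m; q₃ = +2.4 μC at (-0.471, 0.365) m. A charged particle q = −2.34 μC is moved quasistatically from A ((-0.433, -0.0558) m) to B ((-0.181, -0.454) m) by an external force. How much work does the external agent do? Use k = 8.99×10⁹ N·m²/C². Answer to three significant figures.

For quasistatic motion the external work equals the change in potential energy: W_ext = qΔV = q(V_B − V_A).
At A: distances to the source charges are 0.198 m, 1.81 m, 0.423 m; V_A = Σ kqᵢ/rᵢ = -3.23×10⁵ V.
At B: distances to the source charges are 0.638 m, 1.94 m, 0.869 m; V_B = Σ kqᵢ/rᵢ = -1.03×10⁵ V.
ΔV = V_B − V_A = 2.20×10⁵ V.
W_ext = qΔV = (-2.34×10⁻⁶ C)(2.20×10⁵ V) = -0.516 J.

-0.516 J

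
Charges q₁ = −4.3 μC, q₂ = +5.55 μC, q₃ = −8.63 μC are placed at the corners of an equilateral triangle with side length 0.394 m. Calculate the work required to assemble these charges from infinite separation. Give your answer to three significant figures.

The assembly work is the sum of pairwise potential energies, U = Σ_{i<j} kqᵢqⱼ/rᵢⱼ.
All three pair separations equal the side length, 0.394 m.
U = (-0.545) + (0.847) + (-1.09) = -0.791 J.

-0.791 J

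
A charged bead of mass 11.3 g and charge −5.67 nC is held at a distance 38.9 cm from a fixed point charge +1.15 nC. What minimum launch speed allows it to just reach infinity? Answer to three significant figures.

To just escape, total mechanical energy must reach zero at infinity: ½mv²_min + U = 0, so ½mv²_min = −U = |kQq|/r.
|U| = |kQq|/r = (8.99×10⁹ N·m²/C²)(1.15×10⁻⁹)(5.67×10⁻⁹)/(0.389) = 1.51×10⁻⁷ J.
v_min = √(2|U|/m) = √(2·1.51×10⁻⁷/0.0113) = 5.16×10⁻³ m/s.

5.16×10⁻³ m/s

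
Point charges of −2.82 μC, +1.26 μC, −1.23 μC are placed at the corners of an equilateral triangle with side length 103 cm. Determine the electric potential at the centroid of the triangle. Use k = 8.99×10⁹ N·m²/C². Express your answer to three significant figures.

-4.22×10⁴ V

The total potential is the scalar sum of each charge's contribution, V = Σ kqᵢ/rᵢ.
The distance from each vertex to the centroid is a/√3 = 0.595 m.
V = k[(-2.82×10⁻⁶)/(0.595) + (1.26×10⁻⁶)/(0.595) + (-1.23×10⁻⁶)/(0.595)] = -4.22×10⁴ V.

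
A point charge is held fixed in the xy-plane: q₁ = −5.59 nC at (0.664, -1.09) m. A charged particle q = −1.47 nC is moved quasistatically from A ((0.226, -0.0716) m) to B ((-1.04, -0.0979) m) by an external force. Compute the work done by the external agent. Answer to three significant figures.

For quasistatic motion the external work equals the change in potential energy: W_ext = qΔV = q(V_B − V_A).
At A: distance to the source charge is 1.11 m; V_A = kq₁/r = -45.3 V.
At B: distance to the source charge is 1.97 m; V_B = kq₁/r = -25.5 V.
ΔV = V_B − V_A = 19.8 V.
W_ext = qΔV = (-1.47×10⁻⁹ C)(19.8 V) = -2.92×10⁻⁸ J.

-2.92×10⁻⁸ J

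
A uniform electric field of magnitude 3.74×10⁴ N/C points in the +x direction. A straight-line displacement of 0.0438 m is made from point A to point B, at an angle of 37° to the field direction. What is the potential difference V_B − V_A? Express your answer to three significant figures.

Only the component of displacement along E changes the potential: ΔV = −E·d·cosθ.
ΔV = −(3.74×10⁴ V/m)(0.0438 m)cos37° = -1310 V.

-1310 V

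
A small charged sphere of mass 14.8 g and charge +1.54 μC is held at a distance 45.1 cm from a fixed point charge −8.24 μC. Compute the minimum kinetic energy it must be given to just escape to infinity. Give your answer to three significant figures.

To just escape, total mechanical energy must reach zero at infinity: ½mv²_min + U = 0, so ½mv²_min = −U = |kQq|/r.
|U| = |kQq|/r = (8.99×10⁹ N·m²/C²)(8.24×10⁻⁶)(1.54×10⁻⁶)/(0.451) = 0.253 J.

0.253 J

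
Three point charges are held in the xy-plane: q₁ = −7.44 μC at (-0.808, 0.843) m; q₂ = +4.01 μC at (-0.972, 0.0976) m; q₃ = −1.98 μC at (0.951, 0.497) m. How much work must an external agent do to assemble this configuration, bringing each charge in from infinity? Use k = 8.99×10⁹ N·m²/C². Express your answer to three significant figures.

-0.314 J

The work to assemble the configuration equals its total potential energy, U = Σ kqᵢqⱼ/rᵢⱼ over all pairs.
Pair separations: r₁₂ = 0.763 m, r₁₃ = 1.79 m, r₂₃ = 1.96 m.
U = (-0.351) + (0.0739) + (-0.0363) = -0.314 J.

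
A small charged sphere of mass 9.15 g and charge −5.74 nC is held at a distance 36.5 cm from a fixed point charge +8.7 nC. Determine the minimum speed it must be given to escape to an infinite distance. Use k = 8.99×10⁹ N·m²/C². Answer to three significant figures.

To just escape, total mechanical energy must reach zero at infinity: ½mv²_min + U = 0, so ½mv²_min = −U = |kQq|/r.
|U| = |kQq|/r = (8.99×10⁹ N·m²/C²)(8.70×10⁻⁹)(5.74×10⁻⁹)/(0.365) = 1.23×10⁻⁶ J.
v_min = √(2|U|/m) = √(2·1.23×10⁻⁶/9.15×10⁻³) = 0.0164 m/s.

0.0164 m/s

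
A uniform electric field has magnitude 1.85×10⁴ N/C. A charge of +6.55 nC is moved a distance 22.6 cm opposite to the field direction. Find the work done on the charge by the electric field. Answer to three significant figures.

-2.74×10⁻⁵ J

The potential change for a displacement 22.6 cm opposite to the field direction is ΔV = +Ed = 4180 V.
W_field = −qΔV = -2.74×10⁻⁵ J.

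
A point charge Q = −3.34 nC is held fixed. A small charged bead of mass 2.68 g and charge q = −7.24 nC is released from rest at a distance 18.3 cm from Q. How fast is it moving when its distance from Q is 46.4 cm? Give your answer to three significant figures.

0.0232 m/s

Only the electrostatic force acts, so mechanical energy is conserved: ½mv² = U₁ − U₂ = kQq(1/r₁ − 1/r₂).
U₁ − U₂ = (8.99×10⁹ N·m²/C²)(-3.34×10⁻⁹ C)(-7.24×10⁻⁹ C)(1/0.183 − 1/0.464) = 7.19×10⁻⁷ J.
v = √(2·7.19×10⁻⁷/2.68×10⁻³) = 0.0232 m/s.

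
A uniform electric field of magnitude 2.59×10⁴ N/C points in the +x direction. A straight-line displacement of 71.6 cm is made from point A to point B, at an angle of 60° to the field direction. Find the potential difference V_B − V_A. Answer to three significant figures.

Only the component of displacement along E changes the potential: ΔV = −E·d·cosθ.
ΔV = −(2.59×10⁴ V/m)(0.716 m)cos60° = -9270 V.

-9270 V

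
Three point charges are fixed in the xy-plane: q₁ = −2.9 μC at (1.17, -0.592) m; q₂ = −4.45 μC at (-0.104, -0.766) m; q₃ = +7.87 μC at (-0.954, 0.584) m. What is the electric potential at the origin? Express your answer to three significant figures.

The total potential is the scalar sum of each charge's contribution, V = Σ kqᵢ/rᵢ.
Distances from the field point to each charge: r₁ = 1.31 m, r₂ = 0.773 m, r₃ = 1.12 m.
V = k[(-2.90×10⁻⁶)/(1.31) + (-4.45×10⁻⁶)/(0.773) + (7.87×10⁻⁶)/(1.12)] = -8380 V.

-8380 V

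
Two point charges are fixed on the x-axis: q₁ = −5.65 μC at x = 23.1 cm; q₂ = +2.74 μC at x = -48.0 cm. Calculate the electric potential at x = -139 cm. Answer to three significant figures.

-4270 V

Electric potential is a scalar, so the contributions from each charge add algebraically: V = Σ kqᵢ/rᵢ.
Distances from the field point to each charge: r₁ = 1.62 m, r₂ = 0.910 m.
V = k[(-5.65×10⁻⁶)/(1.62) + (2.74×10⁻⁶)/(0.910)] = -4270 V.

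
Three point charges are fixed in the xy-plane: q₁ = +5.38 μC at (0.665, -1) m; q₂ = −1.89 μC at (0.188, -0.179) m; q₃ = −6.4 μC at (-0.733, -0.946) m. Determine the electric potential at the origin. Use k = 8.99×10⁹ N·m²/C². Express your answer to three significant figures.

The total potential is the scalar sum of each charge's contribution, V = Σ kqᵢ/rᵢ.
Distances from the field point to each charge: r₁ = 1.20 m, r₂ = 0.260 m, r₃ = 1.20 m.
V = k[(5.38×10⁻⁶)/(1.20) + (-1.89×10⁻⁶)/(0.260) + (-6.40×10⁻⁶)/(1.20)] = -7.33×10⁴ V.

-7.33×10⁴ V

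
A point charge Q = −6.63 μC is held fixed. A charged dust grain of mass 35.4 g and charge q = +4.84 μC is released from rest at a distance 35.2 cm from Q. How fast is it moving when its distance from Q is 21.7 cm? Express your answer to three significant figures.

5.37 m/s

Only the electrostatic force acts, so mechanical energy is conserved: ½mv² = U₁ − U₂ = kQq(1/r₁ − 1/r₂).
U₁ − U₂ = (8.99×10⁹ N·m²/C²)(-6.63×10⁻⁶ C)(4.84×10⁻⁶ C)(1/0.352 − 1/0.217) = 0.510 J.
v = √(2·0.510/0.0354) = 5.37 m/s.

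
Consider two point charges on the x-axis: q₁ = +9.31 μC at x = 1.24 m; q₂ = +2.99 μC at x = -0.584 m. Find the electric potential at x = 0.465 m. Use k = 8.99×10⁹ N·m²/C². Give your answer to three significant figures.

The total potential is the scalar sum of each charge's contribution, V = Σ kqᵢ/rᵢ.
Distances from the field point to each charge: r₁ = 0.775 m, r₂ = 1.05 m.
V = k[(9.31×10⁻⁶)/(0.775) + (2.99×10⁻⁶)/(1.05)] = 1.34×10⁵ V.

1.34×10⁵ V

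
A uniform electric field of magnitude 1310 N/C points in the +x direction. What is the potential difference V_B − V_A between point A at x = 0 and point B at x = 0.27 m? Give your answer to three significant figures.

-354 V

In a uniform field, potential decreases in the direction of E: V_B − V_A = −E·Δx.
V_B − V_A = −(1310 V/m)(0.270 m) = -354 V.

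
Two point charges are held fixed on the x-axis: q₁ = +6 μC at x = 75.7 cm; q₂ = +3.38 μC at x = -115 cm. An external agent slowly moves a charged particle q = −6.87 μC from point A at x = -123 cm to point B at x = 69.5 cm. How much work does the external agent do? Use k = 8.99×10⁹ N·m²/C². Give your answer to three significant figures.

-3.29 J

For quasistatic motion the external work equals the change in potential energy: W_ext = qΔV = q(V_B − V_A).
At A: distances to the source charges are 1.99 m, 0.0800 m; V_A = Σ kqᵢ/rᵢ = 4.07×10⁵ V.
At B: distances to the source charges are 0.0620 m, 1.84 m; V_B = Σ kqᵢ/rᵢ = 8.86×10⁵ V.
ΔV = V_B − V_A = 4.79×10⁵ V.
W_ext = qΔV = (-6.87×10⁻⁶ C)(4.79×10⁵ V) = -3.29 J.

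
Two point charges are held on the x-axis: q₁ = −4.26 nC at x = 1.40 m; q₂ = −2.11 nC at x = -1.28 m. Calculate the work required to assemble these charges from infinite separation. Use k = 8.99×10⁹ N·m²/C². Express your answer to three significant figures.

3.02×10⁻⁸ J

The assembly work is the sum of pairwise potential energies, U = Σ_{i<j} kqᵢqⱼ/rᵢⱼ.
Pair separations: r₁₂ = 2.68 m.
U = (3.02×10⁻⁸) = 3.02×10⁻⁸ J.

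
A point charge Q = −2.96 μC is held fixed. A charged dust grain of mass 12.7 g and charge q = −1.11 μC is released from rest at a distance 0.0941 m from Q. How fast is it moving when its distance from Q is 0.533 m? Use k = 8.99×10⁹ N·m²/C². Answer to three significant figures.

6.38 m/s

Only the electrostatic force acts, so mechanical energy is conserved: ½mv² = U₁ − U₂ = kQq(1/r₁ − 1/r₂).
U₁ − U₂ = (8.99×10⁹ N·m²/C²)(-2.96×10⁻⁶ C)(-1.11×10⁻⁶ C)(1/0.0941 − 1/0.533) = 0.258 J.
v = √(2·0.258/0.0127) = 6.38 m/s.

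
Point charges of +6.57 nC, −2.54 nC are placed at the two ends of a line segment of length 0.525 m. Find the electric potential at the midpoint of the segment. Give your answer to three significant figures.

The total potential is the scalar sum of each charge's contribution, V = Σ kqᵢ/rᵢ.
Each charge is 0.263 m from the midpoint.
V = k[(6.57×10⁻⁹)/(0.263) + (-2.54×10⁻⁹)/(0.263)] = 138 V.

138 V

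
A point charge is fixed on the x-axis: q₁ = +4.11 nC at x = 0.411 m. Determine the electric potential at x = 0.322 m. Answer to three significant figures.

415 V

The total potential is the scalar sum of each charge's contribution, V = Σ kqᵢ/rᵢ.
V = k[(4.11×10⁻⁹)/(0.0890)] = 415 V.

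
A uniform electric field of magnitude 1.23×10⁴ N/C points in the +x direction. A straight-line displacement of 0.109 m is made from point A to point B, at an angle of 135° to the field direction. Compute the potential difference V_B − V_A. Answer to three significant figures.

Only the component of displacement along E changes the potential: ΔV = −E·d·cosθ.
ΔV = −(1.23×10⁴ V/m)(0.109 m)cos135° = 948 V.

948 V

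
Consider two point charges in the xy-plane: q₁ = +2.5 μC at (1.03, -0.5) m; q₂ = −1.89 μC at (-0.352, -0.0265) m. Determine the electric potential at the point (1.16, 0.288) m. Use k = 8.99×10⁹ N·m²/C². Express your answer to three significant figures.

The total potential is the scalar sum of each charge's contribution, V = Σ kqᵢ/rᵢ.
Distances from the field point to each charge: r₁ = 0.799 m, r₂ = 1.54 m.
V = k[(2.50×10⁻⁶)/(0.799) + (-1.89×10⁻⁶)/(1.54)] = 1.71×10⁴ V.

1.71×10⁴ V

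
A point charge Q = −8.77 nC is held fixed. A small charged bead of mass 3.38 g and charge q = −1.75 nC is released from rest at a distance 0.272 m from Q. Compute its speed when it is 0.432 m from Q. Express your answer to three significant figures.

Only the electrostatic force acts, so mechanical energy is conserved: ½mv² = U₁ − U₂ = kQq(1/r₁ − 1/r₂).
U₁ − U₂ = (8.99×10⁹ N·m²/C²)(-8.77×10⁻⁹ C)(-1.75×10⁻⁹ C)(1/0.272 − 1/0.432) = 1.88×10⁻⁷ J.
v = √(2·1.88×10⁻⁷/3.38×10⁻³) = 0.0105 m/s.

0.0105 m/s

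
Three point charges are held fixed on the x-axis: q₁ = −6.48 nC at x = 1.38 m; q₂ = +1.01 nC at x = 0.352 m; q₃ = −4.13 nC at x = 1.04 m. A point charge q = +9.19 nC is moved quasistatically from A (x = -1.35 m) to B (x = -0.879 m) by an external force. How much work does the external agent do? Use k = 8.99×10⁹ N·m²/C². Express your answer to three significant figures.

For quasistatic motion the external work equals the change in potential energy: W_ext = qΔV = q(V_B − V_A).
At A: distances to the source charges are 2.73 m, 1.70 m, 2.39 m; V_A = Σ kqᵢ/rᵢ = -31.5 V.
At B: distances to the source charges are 2.26 m, 1.23 m, 1.92 m; V_B = Σ kqᵢ/rᵢ = -37.8 V.
ΔV = V_B − V_A = -6.22 V.
W_ext = qΔV = (9.19×10⁻⁹ C)(-6.22 V) = -5.72×10⁻⁸ J.

-5.72×10⁻⁸ J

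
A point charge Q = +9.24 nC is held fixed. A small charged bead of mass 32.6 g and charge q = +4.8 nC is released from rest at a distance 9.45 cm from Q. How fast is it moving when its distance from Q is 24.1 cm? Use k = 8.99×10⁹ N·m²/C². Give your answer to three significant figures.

0.0125 m/s

Only the electrostatic force acts, so mechanical energy is conserved: ½mv² = U₁ − U₂ = kQq(1/r₁ − 1/r₂).
U₁ − U₂ = (8.99×10⁹ N·m²/C²)(9.24×10⁻⁹ C)(4.80×10⁻⁹ C)(1/0.0945 − 1/0.241) = 2.56×10⁻⁶ J.
v = √(2·2.56×10⁻⁶/0.0326) = 0.0125 m/s.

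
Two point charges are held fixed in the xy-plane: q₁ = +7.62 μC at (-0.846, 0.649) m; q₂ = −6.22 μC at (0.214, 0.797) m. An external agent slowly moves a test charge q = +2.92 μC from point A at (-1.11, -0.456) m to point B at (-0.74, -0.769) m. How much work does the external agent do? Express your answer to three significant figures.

-0.0349 J

For quasistatic motion the external work equals the change in potential energy: W_ext = qΔV = q(V_B − V_A).
At A: distances to the source charges are 1.14 m, 1.82 m; V_A = Σ kqᵢ/rᵢ = 2.96×10⁴ V.
At B: distances to the source charges are 1.42 m, 1.83 m; V_B = Σ kqᵢ/rᵢ = 1.77×10⁴ V.
ΔV = V_B − V_A = -1.19×10⁴ V.
W_ext = qΔV = (2.92×10⁻⁶ C)(-1.19×10⁴ V) = -0.0349 J.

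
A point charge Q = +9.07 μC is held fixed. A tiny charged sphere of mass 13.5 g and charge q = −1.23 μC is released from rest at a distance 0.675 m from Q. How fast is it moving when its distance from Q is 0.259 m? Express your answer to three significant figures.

5.95 m/s

Only the electrostatic force acts, so mechanical energy is conserved: ½mv² = U₁ − U₂ = kQq(1/r₁ − 1/r₂).
U₁ − U₂ = (8.99×10⁹ N·m²/C²)(9.07×10⁻⁶ C)(-1.23×10⁻⁶ C)(1/0.675 − 1/0.259) = 0.239 J.
v = √(2·0.239/0.0135) = 5.95 m/s.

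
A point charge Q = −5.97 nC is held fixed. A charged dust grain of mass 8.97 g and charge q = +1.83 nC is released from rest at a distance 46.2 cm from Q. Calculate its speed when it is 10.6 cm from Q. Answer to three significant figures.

Only the electrostatic force acts, so mechanical energy is conserved: ½mv² = U₁ − U₂ = kQq(1/r₁ − 1/r₂).
U₁ − U₂ = (8.99×10⁹ N·m²/C²)(-5.97×10⁻⁹ C)(1.83×10⁻⁹ C)(1/0.462 − 1/0.106) = 7.14×10⁻⁷ J.
v = √(2·7.14×10⁻⁷/8.97×10⁻³) = 0.0126 m/s.

0.0126 m/s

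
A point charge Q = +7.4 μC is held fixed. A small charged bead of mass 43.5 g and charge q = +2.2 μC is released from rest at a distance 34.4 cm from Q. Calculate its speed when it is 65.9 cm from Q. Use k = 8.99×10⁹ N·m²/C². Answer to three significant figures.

Only the electrostatic force acts, so mechanical energy is conserved: ½mv² = U₁ − U₂ = kQq(1/r₁ − 1/r₂).
U₁ − U₂ = (8.99×10⁹ N·m²/C²)(7.40×10⁻⁶ C)(2.20×10⁻⁶ C)(1/0.344 − 1/0.659) = 0.203 J.
v = √(2·0.203/0.0435) = 3.06 m/s.

3.06 m/s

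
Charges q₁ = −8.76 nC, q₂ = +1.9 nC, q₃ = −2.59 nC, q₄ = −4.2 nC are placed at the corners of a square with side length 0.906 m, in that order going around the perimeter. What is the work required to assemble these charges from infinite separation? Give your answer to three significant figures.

The assembly work is the sum of pairwise potential energies, U = Σ_{i<j} kqᵢqⱼ/rᵢⱼ.
The four side pairs have separation 0.906 m and the two diagonal pairs 1.28 m.
Summing all 6 pair terms gives U = 3.62×10⁻⁷ J.

3.62×10⁻⁷ J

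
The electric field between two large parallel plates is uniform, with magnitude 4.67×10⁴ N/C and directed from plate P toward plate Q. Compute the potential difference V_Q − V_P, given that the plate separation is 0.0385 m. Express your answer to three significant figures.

-1800 V

In a uniform field, potential decreases in the direction of E: ΔV = −E·d for a displacement d parallel to E.
Going from P to Q is a displacement of 0.0385 m along the field, so V_Q − V_P = −Ed = -1800 V.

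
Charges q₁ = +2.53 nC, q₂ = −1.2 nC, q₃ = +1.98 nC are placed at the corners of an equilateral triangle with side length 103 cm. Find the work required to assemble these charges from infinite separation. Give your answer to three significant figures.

-3.51×10⁻⁹ J

The assembly work is the sum of pairwise potential energies, U = Σ_{i<j} kqᵢqⱼ/rᵢⱼ.
All three pair separations equal the side length, 1.03 m.
U = (-2.65×10⁻⁸) + (4.37×10⁻⁸) + (-2.07×10⁻⁸) = -3.51×10⁻⁹ J.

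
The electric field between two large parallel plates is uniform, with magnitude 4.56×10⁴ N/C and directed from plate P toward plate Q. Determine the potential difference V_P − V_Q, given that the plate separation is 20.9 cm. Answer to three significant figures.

In a uniform field, potential decreases in the direction of E: ΔV = −E·d for a displacement d parallel to E.
Going from Q to P is a displacement of 20.9 cm opposite to the field, so V_P − V_Q = +Ed = 9530 V.

9530 V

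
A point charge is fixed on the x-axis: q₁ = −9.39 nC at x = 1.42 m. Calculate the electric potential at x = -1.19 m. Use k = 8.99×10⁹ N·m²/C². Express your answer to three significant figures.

The total potential is the scalar sum of each charge's contribution, V = Σ kqᵢ/rᵢ.
V = k[(-9.39×10⁻⁹)/(2.61)] = -32.3 V.

-32.3 V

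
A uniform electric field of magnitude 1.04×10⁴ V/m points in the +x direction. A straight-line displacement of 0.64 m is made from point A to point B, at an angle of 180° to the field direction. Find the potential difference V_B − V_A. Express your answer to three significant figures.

6660 V

Only the component of displacement along E changes the potential: ΔV = −E·d·cosθ.
ΔV = −(1.04×10⁴ V/m)(0.640 m)cos180° = 6660 V.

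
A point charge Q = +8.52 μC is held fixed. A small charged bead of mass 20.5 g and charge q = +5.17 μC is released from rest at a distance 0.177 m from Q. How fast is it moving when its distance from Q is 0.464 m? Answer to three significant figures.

Only the electrostatic force acts, so mechanical energy is conserved: ½mv² = U₁ − U₂ = kQq(1/r₁ − 1/r₂).
U₁ − U₂ = (8.99×10⁹ N·m²/C²)(8.52×10⁻⁶ C)(5.17×10⁻⁶ C)(1/0.177 − 1/0.464) = 1.38 J.
v = √(2·1.38/0.0205) = 11.6 m/s.

11.6 m/s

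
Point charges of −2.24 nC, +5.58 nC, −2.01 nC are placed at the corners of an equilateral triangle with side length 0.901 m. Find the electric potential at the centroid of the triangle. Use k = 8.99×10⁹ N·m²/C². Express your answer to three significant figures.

23.0 V

Electric potential is a scalar, so the contributions from each charge add algebraically: V = Σ kqᵢ/rᵢ.
The distance from each vertex to the centroid is a/√3 = 0.520 m.
V = k[(-2.24×10⁻⁹)/(0.520) + (5.58×10⁻⁹)/(0.520) + (-2.01×10⁻⁹)/(0.520)] = 23.0 V.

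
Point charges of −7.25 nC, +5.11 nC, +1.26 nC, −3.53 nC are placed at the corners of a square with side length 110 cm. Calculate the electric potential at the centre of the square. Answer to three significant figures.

-51.0 V

The total potential is the scalar sum of each charge's contribution, V = Σ kqᵢ/rᵢ.
The distance from each corner to the centre is a√2/2 = 0.778 m.
V = k[(-7.25×10⁻⁹)/(0.778) + (5.11×10⁻⁹)/(0.778) + (1.26×10⁻⁹)/(0.778) + (-3.53×10⁻⁹)/(0.778)] = -51.0 V.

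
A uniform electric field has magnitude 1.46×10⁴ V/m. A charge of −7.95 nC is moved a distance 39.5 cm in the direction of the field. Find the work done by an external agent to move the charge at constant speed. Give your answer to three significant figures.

4.58×10⁻⁵ J

The potential change for a displacement 39.5 cm in the direction of the field is ΔV = −Ed = -5770 V.
W_ext = qΔV = 4.58×10⁻⁵ J.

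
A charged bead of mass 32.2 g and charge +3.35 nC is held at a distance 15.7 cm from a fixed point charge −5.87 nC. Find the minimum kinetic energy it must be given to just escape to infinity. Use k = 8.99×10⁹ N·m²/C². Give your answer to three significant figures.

1.13×10⁻⁶ J

To just escape, total mechanical energy must reach zero at infinity: ½mv²_min + U = 0, so ½mv²_min = −U = |kQq|/r.
|U| = |kQq|/r = (8.99×10⁹ N·m²/C²)(5.87×10⁻⁹)(3.35×10⁻⁹)/(0.157) = 1.13×10⁻⁶ J.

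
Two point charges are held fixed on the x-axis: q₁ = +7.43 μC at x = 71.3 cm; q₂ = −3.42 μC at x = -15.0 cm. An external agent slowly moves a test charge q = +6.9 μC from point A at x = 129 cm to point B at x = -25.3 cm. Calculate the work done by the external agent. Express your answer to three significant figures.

-2.23 J

For quasistatic motion the external work equals the change in potential energy: W_ext = qΔV = q(V_B − V_A).
At A: distances to the source charges are 0.577 m, 1.44 m; V_A = Σ kqᵢ/rᵢ = 9.44×10⁴ V.
At B: distances to the source charges are 0.966 m, 0.103 m; V_B = Σ kqᵢ/rᵢ = -2.29×10⁵ V.
ΔV = V_B − V_A = -3.24×10⁵ V.
W_ext = qΔV = (6.90×10⁻⁶ C)(-3.24×10⁵ V) = -2.23 J.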